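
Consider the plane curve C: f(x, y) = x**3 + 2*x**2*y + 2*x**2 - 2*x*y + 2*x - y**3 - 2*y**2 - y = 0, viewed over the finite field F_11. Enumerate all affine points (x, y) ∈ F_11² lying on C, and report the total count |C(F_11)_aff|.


Affine F_11-points: {(0, 0), (0, 10), (4, 5), (4, 7), (4, 8), (5, 8), (6, 4), (6, 8), (7, 2), (8, 6), (10, 2)}; count = 11.

For each of the 121 pairs (x, y) ∈ F_11², evaluate f(x, y) mod 11. Record the zeros.
  x = 0: [0↦0, 1↦7, 2↦4, 3↦7, 4↦10, 5↦7, 6↦3, 7↦3, 8↦1, 9↦2, 10↦0]  zeros at y ∈ {0, 10}
  x = 1: [0↦5, 1↦1, 2↦9, 3↦1, 4↦4, 5↦1, 6↦8, 7↦8, 8↦6, 9↦7, 10↦5]  zeros at y ∈ ∅
  x = 2: [0↦9, 1↦9, 2↦10, 3↦6, 4↦2, 5↦3, 6↦3, 7↦7, 8↦9, 9↦3, 10↦5]  zeros at y ∈ ∅
  x = 3: [0↦7, 1↦4, 2↦2, 3↦6, 4↦10, 5↦8, 6↦5, 7↦6, 8↦5, 9↦7, 10↦6]  zeros at y ∈ ∅
  x = 4: [0↦5, 1↦3, 2↦2, 3↦7, 4↦1, 5↦0, 6↦9, 7↦0, 8↦0, 9↦3, 10↦3]  zeros at y ∈ {5, 7, 8}
  x = 5: [0↦9, 1↦1, 2↦5, 3↦4, 4↦3, 5↦7, 6↦10, 7↦6, 8↦0, 9↦8, 10↦2]  zeros at y ∈ {8}
  x = 6: [0↦3, 1↦4, 2↦6, 3↦3, 4↦0, 5↦2, 6↦3, 7↦8, 8↦0, 9↦6, 10↦9]  zeros at y ∈ {4, 8}
  x = 7: [0↦4, 1↦7, 2↦0, 3↦10, 4↦9, 5↦2, 6↦5, 7↦1, 8↦6, 9↦3, 10↦8]  zeros at y ∈ {2}
  x = 8: [0↦7, 1↦5, 2↦4, 3↦9, 4↦3, 5↦2, 6↦0, 7↦2, 8↦2, 9↦5, 10↦5]  zeros at y ∈ {6}
  x = 9: [0↦7, 1↦4, 2↦2, 3↦6, 4↦10, 5↦8, 6↦5, 7↦6, 8↦5, 9↦7, 10↦6]  zeros at y ∈ ∅
  x = 10: [0↦10, 1↦10, 2↦0, 3↦7, 4↦3, 5↦4, 6↦4, 7↦8, 8↦10, 9↦4, 10↦6]  zeros at y ∈ {2}
Collecting zeros: affine points = {(0, 0), (0, 10), (4, 5), (4, 7), (4, 8), (5, 8), (6, 4), (6, 8), (7, 2), (8, 6), (10, 2)}.
Total count |C(F_11)_aff| = 11.


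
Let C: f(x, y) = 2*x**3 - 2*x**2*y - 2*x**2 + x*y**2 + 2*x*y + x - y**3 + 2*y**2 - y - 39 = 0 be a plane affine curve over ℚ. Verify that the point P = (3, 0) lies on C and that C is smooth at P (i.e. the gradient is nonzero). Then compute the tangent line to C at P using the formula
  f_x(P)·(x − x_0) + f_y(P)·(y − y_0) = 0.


Tangent line at P: 43*x - 13*y - 129 = 0.

Step 1: f(3, 0) = 0, so P lies on C.
Step 2: partial derivatives
  f_x(x, y) = 6*x**2 - 4*x*y - 4*x + y**2 + 2*y + 1, f_y(x, y) = -2*x**2 + 2*x*y + 2*x - 3*y**2 + 4*y - 1.
  f_x(P) = 43, f_y(P) = -13 (gradient nonzero, so P is smooth).
Step 3: tangent line at P: 43·(x − 3) + -13·(y − 0) = 0.
Expanding: 43*x - 13*y - 129 = 0.


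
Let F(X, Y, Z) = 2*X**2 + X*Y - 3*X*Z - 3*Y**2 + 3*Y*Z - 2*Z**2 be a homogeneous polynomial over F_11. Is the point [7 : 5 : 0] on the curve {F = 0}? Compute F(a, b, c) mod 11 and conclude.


F(7,5,0) ≡ 3 (mod 11); P is NOT on the curve.

Evaluate F(7, 5, 0) term-by-term (mod 11).
  2*X**2 ↦ 2·49·1·1 = 98
  X*Y ↦ 1·7·5·1 = 35
  -3*X*Z ↦ -3·7·1·0 = 0
  -3*Y**2 ↦ -3·1·25·1 = -75
  3*Y*Z ↦ 3·1·5·0 = 0
  -2*Z**2 ↦ -2·1·1·0 = 0
Sum: F(7, 5, 0) = (98) + (35) + (0) + (-75) + (0) + (0) = 58.
Reducing mod 11: 58 ≡ 3 (mod 11).
Since F(a, b, c) ≡ 3 ≠ 0 (mod 11), P does NOT lie on the curve.


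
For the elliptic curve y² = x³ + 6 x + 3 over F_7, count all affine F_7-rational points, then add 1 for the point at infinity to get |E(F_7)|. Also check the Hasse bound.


Affine points = {(2, 3), (2, 4), (4, 0), (5, 2), (5, 5)}; affine count = 5; |E(F_7)| = 6.

Discriminant check: Δ ∝ 4a³ + 27b² = 4·6³ + 27·3² = 4·216 + 27·9 ≡ 1 (mod 7). Nonzero ⇒ E is nonsingular.
For each x ∈ F_7, compute rhs = x³ + 6·x + 3 mod 7, then count y ∈ F_7 with y² ≡ rhs.
  x = 0: rhs = 3, matching y values: none (0 points).
  x = 1: rhs = 3, matching y values: none (0 points).
  x = 2: rhs = 2, matching y values: 3, 4 (2 points).
  x = 3: rhs = 6, matching y values: none (0 points).
  x = 4: rhs = 0, matching y values: 0 (1 points).
  x = 5: rhs = 4, matching y values: 2, 5 (2 points).
  x = 6: rhs = 3, matching y values: none (0 points).
Total affine count: 5.
Full point count |E(F_7)| = 5 + 1 = 6.
Hasse bound: |6 − (7+1)| = |-2| = 2 ≤ 2√7 ≈ 5.2915 ✓.


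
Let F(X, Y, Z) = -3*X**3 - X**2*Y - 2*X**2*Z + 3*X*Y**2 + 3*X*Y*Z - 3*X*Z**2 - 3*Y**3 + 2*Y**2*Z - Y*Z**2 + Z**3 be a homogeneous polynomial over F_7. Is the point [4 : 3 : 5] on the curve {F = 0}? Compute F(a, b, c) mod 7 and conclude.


F(4,3,5) ≡ 4 (mod 7); P is NOT on the curve.

Evaluate F(4, 3, 5) term-by-term (mod 7).
  -3*X**3 ↦ -3·64·1·1 = -192
  -X**2*Y ↦ -1·16·3·1 = -48
  -2*X**2*Z ↦ -2·16·1·5 = -160
  3*X*Y**2 ↦ 3·4·9·1 = 108
  3*X*Y*Z ↦ 3·4·3·5 = 180
  -3*X*Z**2 ↦ -3·4·1·25 = -300
  -3*Y**3 ↦ -3·1·27·1 = -81
  2*Y**2*Z ↦ 2·1·9·5 = 90
  -Y*Z**2 ↦ -1·1·3·25 = -75
  Z**3 ↦ 1·1·1·125 = 125
Sum: F(4, 3, 5) = (-192) + (-48) + (-160) + (108) + (180) + (-300) + (-81) + (90) + (-75) + (125) = -353.
Reducing mod 7: -353 ≡ 4 (mod 7).
Since F(a, b, c) ≡ 4 ≠ 0 (mod 7), P does NOT lie on the curve.


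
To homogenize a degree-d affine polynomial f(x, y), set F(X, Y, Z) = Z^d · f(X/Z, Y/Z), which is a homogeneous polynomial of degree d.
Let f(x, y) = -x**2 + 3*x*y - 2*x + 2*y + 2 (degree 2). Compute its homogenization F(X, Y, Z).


F(X, Y, Z) = -X**2 + 3*X*Y - 2*X*Z + 2*Y*Z + 2*Z**2

deg(f) = 2.
Substitute x = X/Z, y = Y/Z into f, then multiply by Z^2.
  monomial -1·x^2·y^0 ↦ -1·X^2·Y^0·Z^0.
  monomial 3·x^1·y^1 ↦ 3·X^1·Y^1·Z^0.
  monomial -2·x^1·y^0 ↦ -2·X^1·Y^0·Z^1.
  monomial 2·x^0·y^1 ↦ 2·X^0·Y^1·Z^1.
  monomial 2·x^0·y^0 ↦ 2·X^0·Y^0·Z^2.
Collecting: F(X, Y, Z) = -X**2 + 3*X*Y - 2*X*Z + 2*Y*Z + 2*Z**2.


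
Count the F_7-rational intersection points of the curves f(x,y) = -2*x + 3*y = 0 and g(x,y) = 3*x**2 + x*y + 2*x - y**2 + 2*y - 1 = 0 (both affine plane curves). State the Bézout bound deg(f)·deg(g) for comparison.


Common zeros: ∅; count = 0; Bézout bound = 2.

deg(f) = 1, deg(g) = 2, so Bézout bound = 2.
Scan x ∈ F_7. For each x, list the y ∈ F_7 with f(x, y) ≡ 0 and those with g(x, y) ≡ 0 (mod 7); the common zeros in that column are the intersection.
  x = 0: f ≡ 0 at y ∈ {0}; g ≡ 0 at y ∈ {1}; common: ∅.
  x = 1: f ≡ 0 at y ∈ {3}; g ≡ 0 at y ∈ {4, 6}; common: ∅.
  x = 2: f ≡ 0 at y ∈ {6}; g ≡ 0 at y ∈ ∅; common: ∅.
  x = 3: f ≡ 0 at y ∈ {2}; g ≡ 0 at y ∈ ∅; common: ∅.
  x = 4: f ≡ 0 at y ∈ {5}; g ≡ 0 at y ∈ {2, 4}; common: ∅.
  x = 5: f ≡ 0 at y ∈ {1}; g ≡ 0 at y ∈ {0}; common: ∅.
  x = 6: f ≡ 0 at y ∈ {4}; g ≡ 0 at y ∈ {0, 1}; common: ∅.
Collecting: common zeros = ∅, so the count is 0.
Comparison with the Bézout bound: 0 ≤ 2 = deg(f)·deg(g), as expected for curves with no common component (the affine F_7-count falls short of the bound because intersections may lie at infinity, over extension fields, or carry multiplicity).


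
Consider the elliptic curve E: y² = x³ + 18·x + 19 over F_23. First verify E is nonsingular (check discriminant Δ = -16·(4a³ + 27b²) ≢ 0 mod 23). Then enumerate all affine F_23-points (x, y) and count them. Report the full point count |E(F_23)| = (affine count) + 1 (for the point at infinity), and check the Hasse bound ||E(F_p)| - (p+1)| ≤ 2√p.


Affine points = {(3, 10), (3, 13), (5, 2), (5, 21), (8, 10), (8, 13), (9, 6), (9, 17), (10, 7), (10, 16), (12, 10), (12, 13), (13, 9), (13, 14), (14, 5), (14, 18), (22, 0)}; affine count = 17; |E(F_23)| = 18.

Discriminant check: Δ ∝ 4a³ + 27b² = 4·18³ + 27·19² = 4·5832 + 27·361 ≡ 1 (mod 23). Nonzero ⇒ E is nonsingular.
For each x ∈ F_23, compute rhs = x³ + 18·x + 19 mod 23, then count y ∈ F_23 with y² ≡ rhs.
  x = 0: rhs = 19, matching y values: none (0 points).
  x = 1: rhs = 15, matching y values: none (0 points).
  x = 2: rhs = 17, matching y values: none (0 points).
  x = 3: rhs = 8, matching y values: 10, 13 (2 points).
  x = 4: rhs = 17, matching y values: none (0 points).
  x = 5: rhs = 4, matching y values: 2, 21 (2 points).
  x = 6: rhs = 21, matching y values: none (0 points).
  x = 7: rhs = 5, matching y values: none (0 points).
  x = 8: rhs = 8, matching y values: 10, 13 (2 points).
  x = 9: rhs = 13, matching y values: 6, 17 (2 points).
  x = 10: rhs = 3, matching y values: 7, 16 (2 points).
  x = 11: rhs = 7, matching y values: none (0 points).
  x = 12: rhs = 8, matching y values: 10, 13 (2 points).
  x = 13: rhs = 12, matching y values: 9, 14 (2 points).
  x = 14: rhs = 2, matching y values: 5, 18 (2 points).
  x = 15: rhs = 7, matching y values: none (0 points).
  x = 16: rhs = 10, matching y values: none (0 points).
  x = 17: rhs = 17, matching y values: none (0 points).
  x = 18: rhs = 11, matching y values: none (0 points).
  x = 19: rhs = 21, matching y values: none (0 points).
  x = 20: rhs = 7, matching y values: none (0 points).
  x = 21: rhs = 21, matching y values: none (0 points).
  x = 22: rhs = 0, matching y values: 0 (1 points).
Total affine count: 17.
Full point count |E(F_23)| = 17 + 1 = 18.
Hasse bound: |18 − (23+1)| = |-6| = 6 ≤ 2√23 ≈ 9.5917 ✓.


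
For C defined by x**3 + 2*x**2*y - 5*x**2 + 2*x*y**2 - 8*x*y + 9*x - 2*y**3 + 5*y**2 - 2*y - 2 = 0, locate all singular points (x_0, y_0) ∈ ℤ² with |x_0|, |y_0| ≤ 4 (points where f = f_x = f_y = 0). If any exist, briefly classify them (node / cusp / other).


Singular points: {(1, 1)}; classification: cusp.

Compute partial derivatives:
  f_x = 3*x**2 + 4*x*y - 10*x + 2*y**2 - 8*y + 9.
  f_y = 2*x**2 + 4*x*y - 8*x - 6*y**2 + 10*y - 2.
Scan x_0 ∈ {−4, ..., 4}. For each x_0, f_y(x_0, y) is a polynomial in y; find its integer roots y ∈ {−4, ..., 4}, then test f_x and f at those candidates.
  x = -4: f_y(-4, y) = -6*y**2 - 6*y + 62; no integer root y with |y| ≤ 4.
  x = -3: f_y(-3, y) = -6*y**2 - 2*y + 40; no integer root y with |y| ≤ 4.
  x = -2: f_y(-2, y) = -6*y**2 + 2*y + 22; no integer root y with |y| ≤ 4.
  x = -1: f_y(-1, y) = -6*y**2 + 6*y + 8; no integer root y with |y| ≤ 4.
  x = 0: f_y(0, y) = -6*y**2 + 10*y - 2; no integer root y with |y| ≤ 4.
  x = 1: f_y(1, y) = -6*y**2 + 14*y - 8; vanishes at y ∈ {1}. (1, 1): f_x = 0, f = 0 — SINGULAR.
  x = 2: f_y(2, y) = -6*y**2 + 18*y - 10; no integer root y with |y| ≤ 4.
  x = 3: f_y(3, y) = -6*y**2 + 22*y - 8; no integer root y with |y| ≤ 4.
  x = 4: f_y(4, y) = -6*y**2 + 26*y - 2; no integer root y with |y| ≤ 4.
Only singular point on the grid: (1, 1).
Classify: substitute x = 1 + u, y = 1 + v and expand: f = u**3 + 2*u**2*v + 2*u*v**2 - 2*v**3 + v**2.
No constant or linear terms (consistent with a singular point). Quadratic part: v**2. Cubic part: u**3 + 2*u**2*v + 2*u*v**2 - 2*v**3.
The quadratic part v**2 is a perfect square, so there is a single (double) tangent line v = 0, i.e. y = 1. Restricting the cubic part to that line (v = 0) leaves u**3 ≠ 0, so f is not divisible by v and the branch is v² ≈ -u**3 to lowest order — this is a cusp.
Classification: cusp.


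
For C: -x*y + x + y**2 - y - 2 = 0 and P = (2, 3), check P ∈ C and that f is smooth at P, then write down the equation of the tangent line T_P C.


Tangent line at P: -2*x + 3*y - 5 = 0.

Step 1: f(2, 3) = 0, so P lies on C.
Step 2: partial derivatives
  f_x(x, y) = 1 - y, f_y(x, y) = -x + 2*y - 1.
  f_x(P) = -2, f_y(P) = 3 (gradient nonzero, so P is smooth).
Step 3: tangent line at P: -2·(x − 2) + 3·(y − 3) = 0.
Expanding: -2*x + 3*y - 5 = 0.


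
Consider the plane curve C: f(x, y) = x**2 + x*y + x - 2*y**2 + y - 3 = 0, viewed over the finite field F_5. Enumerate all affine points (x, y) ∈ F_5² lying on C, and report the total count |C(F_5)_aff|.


Affine F_5-points: {(1, 2), (1, 4), (4, 1), (4, 4)}; count = 4.

For each of the 25 pairs (x, y) ∈ F_5², evaluate f(x, y) mod 5. Record the zeros.
  x = 0: [0↦2, 1↦1, 2↦1, 3↦2, 4↦4]  zeros at y ∈ ∅
  x = 1: [0↦4, 1↦4, 2↦0, 3↦2, 4↦0]  zeros at y ∈ {2, 4}
  x = 2: [0↦3, 1↦4, 2↦1, 3↦4, 4↦3]  zeros at y ∈ ∅
  x = 3: [0↦4, 1↦1, 2↦4, 3↦3, 4↦3]  zeros at y ∈ ∅
  x = 4: [0↦2, 1↦0, 2↦4, 3↦4, 4↦0]  zeros at y ∈ {1, 4}
Collecting zeros: affine points = {(1, 2), (1, 4), (4, 1), (4, 4)}.
Total count |C(F_5)_aff| = 4.


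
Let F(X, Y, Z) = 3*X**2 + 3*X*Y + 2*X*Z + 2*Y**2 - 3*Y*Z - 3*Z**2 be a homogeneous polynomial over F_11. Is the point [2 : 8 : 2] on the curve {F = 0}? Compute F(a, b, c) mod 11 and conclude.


F(2,8,2) ≡ 4 (mod 11); P is NOT on the curve.

Evaluate F(2, 8, 2) term-by-term (mod 11).
  3*X**2 ↦ 3·4·1·1 = 12
  3*X*Y ↦ 3·2·8·1 = 48
  2*X*Z ↦ 2·2·1·2 = 8
  2*Y**2 ↦ 2·1·64·1 = 128
  -3*Y*Z ↦ -3·1·8·2 = -48
  -3*Z**2 ↦ -3·1·1·4 = -12
Sum: F(2, 8, 2) = (12) + (48) + (8) + (128) + (-48) + (-12) = 136.
Reducing mod 11: 136 ≡ 4 (mod 11).
Since F(a, b, c) ≡ 4 ≠ 0 (mod 11), P does NOT lie on the curve.


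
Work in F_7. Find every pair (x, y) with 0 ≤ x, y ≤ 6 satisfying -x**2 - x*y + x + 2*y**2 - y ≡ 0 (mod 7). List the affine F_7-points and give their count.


Affine F_7-points: {(0, 0), (0, 4), (1, 0), (1, 1), (2, 2), (2, 3), (3, 3), (3, 6), (4, 2), (4, 4), (5, 5), (6, 1), (6, 6)}; count = 13.

For each of the 49 pairs (x, y) ∈ F_7², evaluate f(x, y) mod 7. Record the zeros.
  x = 0: [0↦0, 1↦1, 2↦6, 3↦1, 4↦0, 5↦3, 6↦3]  zeros at y ∈ {0, 4}
  x = 1: [0↦0, 1↦0, 2↦4, 3↦5, 4↦3, 5↦5, 6↦4]  zeros at y ∈ {0, 1}
  x = 2: [0↦5, 1↦4, 2↦0, 3↦0, 4↦4, 5↦5, 6↦3]  zeros at y ∈ {2, 3}
  x = 3: [0↦1, 1↦6, 2↦1, 3↦0, 4↦3, 5↦3, 6↦0]  zeros at y ∈ {3, 6}
  x = 4: [0↦2, 1↦6, 2↦0, 3↦5, 4↦0, 5↦6, 6↦2]  zeros at y ∈ {2, 4}
  x = 5: [0↦1, 1↦4, 2↦4, 3↦1, 4↦2, 5↦0, 6↦2]  zeros at y ∈ {5}
  x = 6: [0↦5, 1↦0, 2↦6, 3↦2, 4↦2, 5↦6, 6↦0]  zeros at y ∈ {1, 6}
Collecting zeros: affine points = {(0, 0), (0, 4), (1, 0), (1, 1), (2, 2), (2, 3), (3, 3), (3, 6), (4, 2), (4, 4), (5, 5), (6, 1), (6, 6)}.
Total count |C(F_7)_aff| = 13.


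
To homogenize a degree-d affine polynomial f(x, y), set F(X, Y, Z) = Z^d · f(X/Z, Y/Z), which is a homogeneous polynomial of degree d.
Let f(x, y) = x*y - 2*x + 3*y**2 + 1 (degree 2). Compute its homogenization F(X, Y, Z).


F(X, Y, Z) = X*Y - 2*X*Z + 3*Y**2 + Z**2

deg(f) = 2.
Substitute x = X/Z, y = Y/Z into f, then multiply by Z^2.
  monomial 1·x^1·y^1 ↦ 1·X^1·Y^1·Z^0.
  monomial -2·x^1·y^0 ↦ -2·X^1·Y^0·Z^1.
  monomial 3·x^0·y^2 ↦ 3·X^0·Y^2·Z^0.
  monomial 1·x^0·y^0 ↦ 1·X^0·Y^0·Z^2.
Collecting: F(X, Y, Z) = X*Y - 2*X*Z + 3*Y**2 + Z**2.


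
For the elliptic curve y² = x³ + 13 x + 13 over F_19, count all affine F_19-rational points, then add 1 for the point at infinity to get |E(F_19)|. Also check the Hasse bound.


Affine points = {(2, 3), (2, 16), (9, 2), (9, 17), (11, 9), (11, 10), (12, 4), (12, 15), (13, 2), (13, 17), (15, 7), (15, 12), (16, 2), (16, 17), (17, 6), (17, 13)}; affine count = 16; |E(F_19)| = 17.

Discriminant check: Δ ∝ 4a³ + 27b² = 4·13³ + 27·13² = 4·2197 + 27·169 ≡ 13 (mod 19). Nonzero ⇒ E is nonsingular.
For each x ∈ F_19, compute rhs = x³ + 13·x + 13 mod 19, then count y ∈ F_19 with y² ≡ rhs.
  x = 0: rhs = 13, matching y values: none (0 points).
  x = 1: rhs = 8, matching y values: none (0 points).
  x = 2: rhs = 9, matching y values: 3, 16 (2 points).
  x = 3: rhs = 3, matching y values: none (0 points).
  x = 4: rhs = 15, matching y values: none (0 points).
  x = 5: rhs = 13, matching y values: none (0 points).
  x = 6: rhs = 3, matching y values: none (0 points).
  x = 7: rhs = 10, matching y values: none (0 points).
  x = 8: rhs = 2, matching y values: none (0 points).
  x = 9: rhs = 4, matching y values: 2, 17 (2 points).
  x = 10: rhs = 3, matching y values: none (0 points).
  x = 11: rhs = 5, matching y values: 9, 10 (2 points).
  x = 12: rhs = 16, matching y values: 4, 15 (2 points).
  x = 13: rhs = 4, matching y values: 2, 17 (2 points).
  x = 14: rhs = 13, matching y values: none (0 points).
  x = 15: rhs = 11, matching y values: 7, 12 (2 points).
  x = 16: rhs = 4, matching y values: 2, 17 (2 points).
  x = 17: rhs = 17, matching y values: 6, 13 (2 points).
  x = 18: rhs = 18, matching y values: none (0 points).
Total affine count: 16.
Full point count |E(F_19)| = 16 + 1 = 17.
Hasse bound: |17 − (19+1)| = |-3| = 3 ≤ 2√19 ≈ 8.7178 ✓.


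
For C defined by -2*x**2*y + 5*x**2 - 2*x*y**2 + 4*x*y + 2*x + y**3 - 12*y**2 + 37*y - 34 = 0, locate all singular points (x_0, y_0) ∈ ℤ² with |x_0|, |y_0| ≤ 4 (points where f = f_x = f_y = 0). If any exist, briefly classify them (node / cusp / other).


Singular points: {(-2, 3)}; classification: node.

Compute partial derivatives:
  f_x = -4*x*y + 10*x - 2*y**2 + 4*y + 2.
  f_y = -2*x**2 - 4*x*y + 4*x + 3*y**2 - 24*y + 37.
Scan x_0 ∈ {−4, ..., 4}. For each x_0, f_y(x_0, y) is a polynomial in y; find its integer roots y ∈ {−4, ..., 4}, then test f_x and f at those candidates.
  x = -4: f_y(-4, y) = 3*y**2 - 8*y - 11; vanishes at y ∈ {-1}. (-4, -1): f_x = -60 ≠ 0.
  x = -3: f_y(-3, y) = 3*y**2 - 12*y + 7; no integer root y with |y| ≤ 4.
  x = -2: f_y(-2, y) = 3*y**2 - 16*y + 21; vanishes at y ∈ {3}. (-2, 3): f_x = 0, f = 0 — SINGULAR.
  x = -1: f_y(-1, y) = 3*y**2 - 20*y + 31; no integer root y with |y| ≤ 4.
  x = 0: f_y(0, y) = 3*y**2 - 24*y + 37; no integer root y with |y| ≤ 4.
  x = 1: f_y(1, y) = 3*y**2 - 28*y + 39; no integer root y with |y| ≤ 4.
  x = 2: f_y(2, y) = 3*y**2 - 32*y + 37; no integer root y with |y| ≤ 4.
  x = 3: f_y(3, y) = 3*y**2 - 36*y + 31; no integer root y with |y| ≤ 4.
  x = 4: f_y(4, y) = 3*y**2 - 40*y + 21; no integer root y with |y| ≤ 4.
Only singular point on the grid: (-2, 3).
Classify: substitute x = -2 + u, y = 3 + v and expand: f = -2*u**2*v - u**2 - 2*u*v**2 + v**3 + v**2.
No constant or linear terms (consistent with a singular point). Quadratic part: -u**2 + v**2. Cubic part: -2*u**2*v - 2*u*v**2 + v**3.
The quadratic part v**2 - u**2 = (v − u)(v + u) splits into two distinct linear factors, so there are two distinct tangent lines y − 3 = ±(x − -2) — this is a node (ordinary double point).
Classification: node.


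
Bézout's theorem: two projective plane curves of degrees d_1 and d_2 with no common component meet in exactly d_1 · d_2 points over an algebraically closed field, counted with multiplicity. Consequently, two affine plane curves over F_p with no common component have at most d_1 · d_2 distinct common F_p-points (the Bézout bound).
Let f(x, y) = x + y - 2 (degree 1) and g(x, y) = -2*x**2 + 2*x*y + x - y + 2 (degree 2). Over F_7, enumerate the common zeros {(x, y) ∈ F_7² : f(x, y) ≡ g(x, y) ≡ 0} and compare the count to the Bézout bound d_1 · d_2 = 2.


Common zeros: {(0, 2), (5, 4)}; count = 2; Bézout bound = 2.

deg(f) = 1, deg(g) = 2, so Bézout bound = 2.
Scan x ∈ F_7. For each x, list the y ∈ F_7 with f(x, y) ≡ 0 and those with g(x, y) ≡ 0 (mod 7); the common zeros in that column are the intersection.
  x = 0: f ≡ 0 at y ∈ {2}; g ≡ 0 at y ∈ {2}; common: {2}.
  x = 1: f ≡ 0 at y ∈ {1}; g ≡ 0 at y ∈ {6}; common: ∅.
  x = 2: f ≡ 0 at y ∈ {0}; g ≡ 0 at y ∈ {6}; common: ∅.
  x = 3: f ≡ 0 at y ∈ {6}; g ≡ 0 at y ∈ {4}; common: ∅.
  x = 4: f ≡ 0 at y ∈ {5}; g ≡ 0 at y ∈ ∅; common: ∅.
  x = 5: f ≡ 0 at y ∈ {4}; g ≡ 0 at y ∈ {4}; common: {4}.
  x = 6: f ≡ 0 at y ∈ {3}; g ≡ 0 at y ∈ {2}; common: ∅.
Collecting: common zeros = {(0, 2), (5, 4)}, so the count is 2.
Comparison with the Bézout bound: 2 ≤ 2 = deg(f)·deg(g), as expected for curves with no common component (the bound is attained).


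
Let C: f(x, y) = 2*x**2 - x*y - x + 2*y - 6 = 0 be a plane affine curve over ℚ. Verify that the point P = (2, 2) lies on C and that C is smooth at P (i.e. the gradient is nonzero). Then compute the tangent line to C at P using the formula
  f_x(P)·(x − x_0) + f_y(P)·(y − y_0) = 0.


Tangent line at P: 5*x - 10 = 0.

Step 1: f(2, 2) = 0, so P lies on C.
Step 2: partial derivatives
  f_x(x, y) = 4*x - y - 1, f_y(x, y) = 2 - x.
  f_x(P) = 5, f_y(P) = 0 (gradient nonzero, so P is smooth).
Step 3: tangent line at P: 5·(x − 2) + 0·(y − 2) = 0.
Expanding: 5*x - 10 = 0.


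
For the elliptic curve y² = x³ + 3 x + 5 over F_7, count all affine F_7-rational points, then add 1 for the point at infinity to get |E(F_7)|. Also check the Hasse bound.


Affine points = {(1, 3), (1, 4), (4, 2), (4, 5), (6, 1), (6, 6)}; affine count = 6; |E(F_7)| = 7.

Discriminant check: Δ ∝ 4a³ + 27b² = 4·3³ + 27·5² = 4·27 + 27·25 ≡ 6 (mod 7). Nonzero ⇒ E is nonsingular.
For each x ∈ F_7, compute rhs = x³ + 3·x + 5 mod 7, then count y ∈ F_7 with y² ≡ rhs.
  x = 0: rhs = 5, matching y values: none (0 points).
  x = 1: rhs = 2, matching y values: 3, 4 (2 points).
  x = 2: rhs = 5, matching y values: none (0 points).
  x = 3: rhs = 6, matching y values: none (0 points).
  x = 4: rhs = 4, matching y values: 2, 5 (2 points).
  x = 5: rhs = 5, matching y values: none (0 points).
  x = 6: rhs = 1, matching y values: 1, 6 (2 points).
Total affine count: 6.
Full point count |E(F_7)| = 6 + 1 = 7.
Hasse bound: |7 − (7+1)| = |-1| = 1 ≤ 2√7 ≈ 5.2915 ✓.


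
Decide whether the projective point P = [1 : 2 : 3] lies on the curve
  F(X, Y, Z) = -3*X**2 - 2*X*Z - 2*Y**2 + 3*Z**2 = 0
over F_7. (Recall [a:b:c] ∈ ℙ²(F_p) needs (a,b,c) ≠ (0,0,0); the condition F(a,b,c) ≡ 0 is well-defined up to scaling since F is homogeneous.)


F(1,2,3) ≡ 3 (mod 7); P is NOT on the curve.

Evaluate F(1, 2, 3) term-by-term (mod 7).
  -3*X**2 ↦ -3·1·1·1 = -3
  -2*X*Z ↦ -2·1·1·3 = -6
  -2*Y**2 ↦ -2·1·4·1 = -8
  3*Z**2 ↦ 3·1·1·9 = 27
Sum: F(1, 2, 3) = (-3) + (-6) + (-8) + (27) = 10.
Reducing mod 7: 10 ≡ 3 (mod 7).
Since F(a, b, c) ≡ 3 ≠ 0 (mod 7), P does NOT lie on the curve.


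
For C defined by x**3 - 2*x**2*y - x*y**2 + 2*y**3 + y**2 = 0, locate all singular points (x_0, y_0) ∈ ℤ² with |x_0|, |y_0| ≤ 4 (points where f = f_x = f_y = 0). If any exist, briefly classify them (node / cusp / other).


Singular points: {(0, 0)}; classification: cusp.

Compute partial derivatives:
  f_x = 3*x**2 - 4*x*y - y**2.
  f_y = -2*x**2 - 2*x*y + 6*y**2 + 2*y.
Scan x_0 ∈ {−4, ..., 4}. For each x_0, f_y(x_0, y) is a polynomial in y; find its integer roots y ∈ {−4, ..., 4}, then test f_x and f at those candidates.
  x = -4: f_y(-4, y) = 6*y**2 + 10*y - 32; no integer root y with |y| ≤ 4.
  x = -3: f_y(-3, y) = 6*y**2 + 8*y - 18; no integer root y with |y| ≤ 4.
  x = -2: f_y(-2, y) = 6*y**2 + 6*y - 8; no integer root y with |y| ≤ 4.
  x = -1: f_y(-1, y) = 6*y**2 + 4*y - 2; vanishes at y ∈ {-1}. (-1, -1): f_x = -2 ≠ 0.
  x = 0: f_y(0, y) = 6*y**2 + 2*y; vanishes at y ∈ {0}. (0, 0): f_x = 0, f = 0 — SINGULAR.
  x = 1: f_y(1, y) = 6*y**2 - 2; no integer root y with |y| ≤ 4.
  x = 2: f_y(2, y) = 6*y**2 - 2*y - 8; vanishes at y ∈ {-1}. (2, -1): f_x = 19 ≠ 0.
  x = 3: f_y(3, y) = 6*y**2 - 4*y - 18; no integer root y with |y| ≤ 4.
  x = 4: f_y(4, y) = 6*y**2 - 6*y - 32; no integer root y with |y| ≤ 4.
Only singular point on the grid: (0, 0).
Classify: substitute x = 0 + u, y = 0 + v and expand: f = u**3 - 2*u**2*v - u*v**2 + 2*v**3 + v**2.
No constant or linear terms (consistent with a singular point). Quadratic part: v**2. Cubic part: u**3 - 2*u**2*v - u*v**2 + 2*v**3.
The quadratic part v**2 is a perfect square, so there is a single (double) tangent line v = 0, i.e. y = 0. Restricting the cubic part to that line (v = 0) leaves u**3 ≠ 0, so f is not divisible by v and the branch is v² ≈ -u**3 to lowest order — this is a cusp.
Classification: cusp.


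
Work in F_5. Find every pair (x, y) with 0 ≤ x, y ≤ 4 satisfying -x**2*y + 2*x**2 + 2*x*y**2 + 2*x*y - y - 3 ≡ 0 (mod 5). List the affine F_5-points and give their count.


Affine F_5-points: {(0, 2), (2, 0), (2, 4), (3, 0), (3, 4)}; count = 5.

For each of the 25 pairs (x, y) ∈ F_5², evaluate f(x, y) mod 5. Record the zeros.
  x = 0: [0↦2, 1↦1, 2↦0, 3↦4, 4↦3]  zeros at y ∈ {2}
  x = 1: [0↦4, 1↦1, 2↦2, 3↦2, 4↦1]  zeros at y ∈ ∅
  x = 2: [0↦0, 1↦3, 2↦4, 3↦3, 4↦0]  zeros at y ∈ {0, 4}
  x = 3: [0↦0, 1↦2, 2↦1, 3↦2, 4↦0]  zeros at y ∈ {0, 4}
  x = 4: [0↦4, 1↦3, 2↦3, 3↦4, 4↦1]  zeros at y ∈ ∅
Collecting zeros: affine points = {(0, 2), (2, 0), (2, 4), (3, 0), (3, 4)}.
Total count |C(F_5)_aff| = 5.


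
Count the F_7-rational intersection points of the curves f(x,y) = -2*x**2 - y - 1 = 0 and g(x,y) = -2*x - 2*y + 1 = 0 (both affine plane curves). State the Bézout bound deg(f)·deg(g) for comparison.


Common zeros: ∅; count = 0; Bézout bound = 2.

deg(f) = 2, deg(g) = 1, so Bézout bound = 2.
Scan x ∈ F_7. For each x, list the y ∈ F_7 with f(x, y) ≡ 0 and those with g(x, y) ≡ 0 (mod 7); the common zeros in that column are the intersection.
  x = 0: f ≡ 0 at y ∈ {6}; g ≡ 0 at y ∈ {4}; common: ∅.
  x = 1: f ≡ 0 at y ∈ {4}; g ≡ 0 at y ∈ {3}; common: ∅.
  x = 2: f ≡ 0 at y ∈ {5}; g ≡ 0 at y ∈ {2}; common: ∅.
  x = 3: f ≡ 0 at y ∈ {2}; g ≡ 0 at y ∈ {1}; common: ∅.
  x = 4: f ≡ 0 at y ∈ {2}; g ≡ 0 at y ∈ {0}; common: ∅.
  x = 5: f ≡ 0 at y ∈ {5}; g ≡ 0 at y ∈ {6}; common: ∅.
  x = 6: f ≡ 0 at y ∈ {4}; g ≡ 0 at y ∈ {5}; common: ∅.
Collecting: common zeros = ∅, so the count is 0.
Comparison with the Bézout bound: 0 ≤ 2 = deg(f)·deg(g), as expected for curves with no common component (the affine F_7-count falls short of the bound because intersections may lie at infinity, over extension fields, or carry multiplicity).


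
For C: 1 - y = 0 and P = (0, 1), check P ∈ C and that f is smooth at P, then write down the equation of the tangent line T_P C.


Tangent line at P: 1 - y = 0.

Step 1: f(0, 1) = 0, so P lies on C.
Step 2: partial derivatives
  f_x(x, y) = 0, f_y(x, y) = -1.
  f_x(P) = 0, f_y(P) = -1 (gradient nonzero, so P is smooth).
Step 3: tangent line at P: 0·(x − 0) + -1·(y − 1) = 0.
Expanding: 1 - y = 0.


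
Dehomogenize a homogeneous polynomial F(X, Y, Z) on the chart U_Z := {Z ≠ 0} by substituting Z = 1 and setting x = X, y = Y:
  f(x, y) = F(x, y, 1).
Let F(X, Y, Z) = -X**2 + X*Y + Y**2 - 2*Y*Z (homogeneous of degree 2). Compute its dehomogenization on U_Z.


f(x, y) = -x**2 + x*y + y**2 - 2*y

On U_Z we set Z = 1. Each monomial c·X^i·Y^j·Z^k in F becomes c·x^i·y^j·1^k = c·x^i·y^j.
Substituting Z = 1: F(X, Y, 1) = -x**2 + x*y + y**2 - 2*y.
Note: deg(f) ≤ deg(F) = 2; strict inequality happens when F is divisible by Z (lost terms).


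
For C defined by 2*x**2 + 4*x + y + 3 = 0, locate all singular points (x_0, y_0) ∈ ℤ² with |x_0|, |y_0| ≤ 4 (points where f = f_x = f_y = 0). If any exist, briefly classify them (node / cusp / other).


No singular points in the scanned grid; C is smooth there.

Compute partial derivatives:
  f_x = 4*x + 4.
  f_y = 1.
f_y = 1 is a nonzero constant, so f_y never vanishes: no point (x, y) can satisfy f = f_x = f_y = 0. In particular no (x, y) ∈ {−4, ..., 4}² is singular; the curve is smooth.


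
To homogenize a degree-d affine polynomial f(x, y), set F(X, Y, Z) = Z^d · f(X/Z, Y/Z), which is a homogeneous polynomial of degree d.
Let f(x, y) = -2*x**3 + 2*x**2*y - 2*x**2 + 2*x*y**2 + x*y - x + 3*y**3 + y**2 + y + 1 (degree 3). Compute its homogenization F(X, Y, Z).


F(X, Y, Z) = -2*X**3 + 2*X**2*Y - 2*X**2*Z + 2*X*Y**2 + X*Y*Z - X*Z**2 + 3*Y**3 + Y**2*Z + Y*Z**2 + Z**3

deg(f) = 3.
Substitute x = X/Z, y = Y/Z into f, then multiply by Z^3.
  monomial -2·x^3·y^0 ↦ -2·X^3·Y^0·Z^0.
  monomial 2·x^2·y^1 ↦ 2·X^2·Y^1·Z^0.
  monomial -2·x^2·y^0 ↦ -2·X^2·Y^0·Z^1.
  monomial 2·x^1·y^2 ↦ 2·X^1·Y^2·Z^0.
  monomial 1·x^1·y^1 ↦ 1·X^1·Y^1·Z^1.
  monomial -1·x^1·y^0 ↦ -1·X^1·Y^0·Z^2.
  monomial 3·x^0·y^3 ↦ 3·X^0·Y^3·Z^0.
  monomial 1·x^0·y^2 ↦ 1·X^0·Y^2·Z^1.
  monomial 1·x^0·y^1 ↦ 1·X^0·Y^1·Z^2.
  monomial 1·x^0·y^0 ↦ 1·X^0·Y^0·Z^3.
Collecting: F(X, Y, Z) = -2*X**3 + 2*X**2*Y - 2*X**2*Z + 2*X*Y**2 + X*Y*Z - X*Z**2 + 3*Y**3 + Y**2*Z + Y*Z**2 + Z**3.


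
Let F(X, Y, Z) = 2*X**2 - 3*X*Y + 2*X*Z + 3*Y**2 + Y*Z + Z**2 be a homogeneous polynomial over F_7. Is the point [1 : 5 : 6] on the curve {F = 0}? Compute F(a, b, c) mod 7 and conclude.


F(1,5,6) ≡ 0 (mod 7); P is on the curve.

Evaluate F(1, 5, 6) term-by-term (mod 7).
  2*X**2 ↦ 2·1·1·1 = 2
  -3*X*Y ↦ -3·1·5·1 = -15
  2*X*Z ↦ 2·1·1·6 = 12
  3*Y**2 ↦ 3·1·25·1 = 75
  Y*Z ↦ 1·1·5·6 = 30
  Z**2 ↦ 1·1·1·36 = 36
Sum: F(1, 5, 6) = (2) + (-15) + (12) + (75) + (30) + (36) = 140.
Reducing mod 7: 140 ≡ 0 (mod 7).
Since F(a, b, c) ≡ 0 (mod 7), P lies on the curve.


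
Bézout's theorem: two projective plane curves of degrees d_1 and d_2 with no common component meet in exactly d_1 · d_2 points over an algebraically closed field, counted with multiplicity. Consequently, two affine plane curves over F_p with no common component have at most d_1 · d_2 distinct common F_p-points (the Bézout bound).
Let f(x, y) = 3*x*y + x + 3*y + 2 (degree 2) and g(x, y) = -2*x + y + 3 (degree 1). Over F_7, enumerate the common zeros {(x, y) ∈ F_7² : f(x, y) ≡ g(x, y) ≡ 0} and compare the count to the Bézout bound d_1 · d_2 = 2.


Common zeros: {(0, 4), (5, 0)}; count = 2; Bézout bound = 2.

deg(f) = 2, deg(g) = 1, so Bézout bound = 2.
Scan x ∈ F_7. For each x, list the y ∈ F_7 with f(x, y) ≡ 0 and those with g(x, y) ≡ 0 (mod 7); the common zeros in that column are the intersection.
  x = 0: f ≡ 0 at y ∈ {4}; g ≡ 0 at y ∈ {4}; common: {4}.
  x = 1: f ≡ 0 at y ∈ {3}; g ≡ 0 at y ∈ {6}; common: ∅.
  x = 2: f ≡ 0 at y ∈ {5}; g ≡ 0 at y ∈ {1}; common: ∅.
  x = 3: f ≡ 0 at y ∈ {6}; g ≡ 0 at y ∈ {3}; common: ∅.
  x = 4: f ≡ 0 at y ∈ {1}; g ≡ 0 at y ∈ {5}; common: ∅.
  x = 5: f ≡ 0 at y ∈ {0}; g ≡ 0 at y ∈ {0}; common: {0}.
  x = 6: f ≡ 0 at y ∈ ∅; g ≡ 0 at y ∈ {2}; common: ∅.
Collecting: common zeros = {(0, 4), (5, 0)}, so the count is 2.
Comparison with the Bézout bound: 2 ≤ 2 = deg(f)·deg(g), as expected for curves with no common component (the bound is attained).


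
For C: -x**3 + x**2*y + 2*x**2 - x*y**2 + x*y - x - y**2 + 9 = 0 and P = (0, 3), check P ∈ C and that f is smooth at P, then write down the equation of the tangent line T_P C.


Tangent line at P: -7*x - 6*y + 18 = 0.

Step 1: f(0, 3) = 0, so P lies on C.
Step 2: partial derivatives
  f_x(x, y) = -3*x**2 + 2*x*y + 4*x - y**2 + y - 1, f_y(x, y) = x**2 - 2*x*y + x - 2*y.
  f_x(P) = -7, f_y(P) = -6 (gradient nonzero, so P is smooth).
Step 3: tangent line at P: -7·(x − 0) + -6·(y − 3) = 0.
Expanding: -7*x - 6*y + 18 = 0.


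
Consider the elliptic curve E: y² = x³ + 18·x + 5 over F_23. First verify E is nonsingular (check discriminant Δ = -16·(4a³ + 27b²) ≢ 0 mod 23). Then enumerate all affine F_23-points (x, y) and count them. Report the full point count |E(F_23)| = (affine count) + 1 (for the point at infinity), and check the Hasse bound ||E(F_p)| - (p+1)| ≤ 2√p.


Affine points = {(1, 1), (1, 22), (2, 7), (2, 16), (4, 7), (4, 16), (5, 6), (5, 17), (10, 9), (10, 14), (11, 4), (11, 19), (15, 4), (15, 19), (17, 7), (17, 16), (20, 4), (20, 19), (22, 3), (22, 20)}; affine count = 20; |E(F_23)| = 21.

Discriminant check: Δ ∝ 4a³ + 27b² = 4·18³ + 27·5² = 4·5832 + 27·25 ≡ 14 (mod 23). Nonzero ⇒ E is nonsingular.
For each x ∈ F_23, compute rhs = x³ + 18·x + 5 mod 23, then count y ∈ F_23 with y² ≡ rhs.
  x = 0: rhs = 5, matching y values: none (0 points).
  x = 1: rhs = 1, matching y values: 1, 22 (2 points).
  x = 2: rhs = 3, matching y values: 7, 16 (2 points).
  x = 3: rhs = 17, matching y values: none (0 points).
  x = 4: rhs = 3, matching y values: 7, 16 (2 points).
  x = 5: rhs = 13, matching y values: 6, 17 (2 points).
  x = 6: rhs = 7, matching y values: none (0 points).
  x = 7: rhs = 14, matching y values: none (0 points).
  x = 8: rhs = 17, matching y values: none (0 points).
  x = 9: rhs = 22, matching y values: none (0 points).
  x = 10: rhs = 12, matching y values: 9, 14 (2 points).
  x = 11: rhs = 16, matching y values: 4, 19 (2 points).
  x = 12: rhs = 17, matching y values: none (0 points).
  x = 13: rhs = 21, matching y values: none (0 points).
  x = 14: rhs = 11, matching y values: none (0 points).
  x = 15: rhs = 16, matching y values: 4, 19 (2 points).
  x = 16: rhs = 19, matching y values: none (0 points).
  x = 17: rhs = 3, matching y values: 7, 16 (2 points).
  x = 18: rhs = 20, matching y values: none (0 points).
  x = 19: rhs = 7, matching y values: none (0 points).
  x = 20: rhs = 16, matching y values: 4, 19 (2 points).
  x = 21: rhs = 7, matching y values: none (0 points).
  x = 22: rhs = 9, matching y values: 3, 20 (2 points).
Total affine count: 20.
Full point count |E(F_23)| = 20 + 1 = 21.
Hasse bound: |21 − (23+1)| = |-3| = 3 ≤ 2√23 ≈ 9.5917 ✓.


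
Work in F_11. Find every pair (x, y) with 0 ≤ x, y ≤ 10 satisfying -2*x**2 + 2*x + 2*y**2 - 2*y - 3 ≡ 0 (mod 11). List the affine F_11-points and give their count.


Affine F_11-points: {(2, 5), (2, 7), (3, 2), (3, 10), (4, 6), (8, 6), (9, 2), (9, 10), (10, 5), (10, 7)}; count = 10.

For each of the 121 pairs (x, y) ∈ F_11², evaluate f(x, y) mod 11. Record the zeros.
  x = 0: [0↦8, 1↦8, 2↦1, 3↦9, 4↦10, 5↦4, 6↦2, 7↦4, 8↦10, 9↦9, 10↦1]  zeros at y ∈ ∅
  x = 1: [0↦8, 1↦8, 2↦1, 3↦9, 4↦10, 5↦4, 6↦2, 7↦4, 8↦10, 9↦9, 10↦1]  zeros at y ∈ ∅
  x = 2: [0↦4, 1↦4, 2↦8, 3↦5, 4↦6, 5↦0, 6↦9, 7↦0, 8↦6, 9↦5, 10↦8]  zeros at y ∈ {5, 7}
  x = 3: [0↦7, 1↦7, 2↦0, 3↦8, 4↦9, 5↦3, 6↦1, 7↦3, 8↦9, 9↦8, 10↦0]  zeros at y ∈ {2, 10}
  x = 4: [0↦6, 1↦6, 2↦10, 3↦7, 4↦8, 5↦2, 6↦0, 7↦2, 8↦8, 9↦7, 10↦10]  zeros at y ∈ {6}
  x = 5: [0↦1, 1↦1, 2↦5, 3↦2, 4↦3, 5↦8, 6↦6, 7↦8, 8↦3, 9↦2, 10↦5]  zeros at y ∈ ∅
  x = 6: [0↦3, 1↦3, 2↦7, 3↦4, 4↦5, 5↦10, 6↦8, 7↦10, 8↦5, 9↦4, 10↦7]  zeros at y ∈ ∅
  x = 7: [0↦1, 1↦1, 2↦5, 3↦2, 4↦3, 5↦8, 6↦6, 7↦8, 8↦3, 9↦2, 10↦5]  zeros at y ∈ ∅
  x = 8: [0↦6, 1↦6, 2↦10, 3↦7, 4↦8, 5↦2, 6↦0, 7↦2, 8↦8, 9↦7, 10↦10]  zeros at y ∈ {6}
  x = 9: [0↦7, 1↦7, 2↦0, 3↦8, 4↦9, 5↦3, 6↦1, 7↦3, 8↦9, 9↦8, 10↦0]  zeros at y ∈ {2, 10}
  x = 10: [0↦4, 1↦4, 2↦8, 3↦5, 4↦6, 5↦0, 6↦9, 7↦0, 8↦6, 9↦5, 10↦8]  zeros at y ∈ {5, 7}
Collecting zeros: affine points = {(2, 5), (2, 7), (3, 2), (3, 10), (4, 6), (8, 6), (9, 2), (9, 10), (10, 5), (10, 7)}.
Total count |C(F_11)_aff| = 10.


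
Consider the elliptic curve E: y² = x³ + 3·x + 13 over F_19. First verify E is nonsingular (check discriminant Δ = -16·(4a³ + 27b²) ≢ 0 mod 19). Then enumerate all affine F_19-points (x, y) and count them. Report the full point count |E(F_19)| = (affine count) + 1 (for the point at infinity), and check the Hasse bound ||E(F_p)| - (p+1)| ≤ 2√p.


Affine points = {(1, 6), (1, 13), (3, 7), (3, 12), (5, 1), (5, 18), (6, 0), (7, 4), (7, 15), (8, 6), (8, 13), (9, 3), (9, 16), (10, 6), (10, 13), (11, 3), (11, 16), (13, 8), (13, 11), (14, 5), (14, 14), (18, 3), (18, 16)}; affine count = 23; |E(F_19)| = 24.

Discriminant check: Δ ∝ 4a³ + 27b² = 4·3³ + 27·13² = 4·27 + 27·169 ≡ 16 (mod 19). Nonzero ⇒ E is nonsingular.
For each x ∈ F_19, compute rhs = x³ + 3·x + 13 mod 19, then count y ∈ F_19 with y² ≡ rhs.
  x = 0: rhs = 13, matching y values: none (0 points).
  x = 1: rhs = 17, matching y values: 6, 13 (2 points).
  x = 2: rhs = 8, matching y values: none (0 points).
  x = 3: rhs = 11, matching y values: 7, 12 (2 points).
  x = 4: rhs = 13, matching y values: none (0 points).
  x = 5: rhs = 1, matching y values: 1, 18 (2 points).
  x = 6: rhs = 0, matching y values: 0 (1 points).
  x = 7: rhs = 16, matching y values: 4, 15 (2 points).
  x = 8: rhs = 17, matching y values: 6, 13 (2 points).
  x = 9: rhs = 9, matching y values: 3, 16 (2 points).
  x = 10: rhs = 17, matching y values: 6, 13 (2 points).
  x = 11: rhs = 9, matching y values: 3, 16 (2 points).
  x = 12: rhs = 10, matching y values: none (0 points).
  x = 13: rhs = 7, matching y values: 8, 11 (2 points).
  x = 14: rhs = 6, matching y values: 5, 14 (2 points).
  x = 15: rhs = 13, matching y values: none (0 points).
  x = 16: rhs = 15, matching y values: none (0 points).
  x = 17: rhs = 18, matching y values: none (0 points).
  x = 18: rhs = 9, matching y values: 3, 16 (2 points).
Total affine count: 23.
Full point count |E(F_19)| = 23 + 1 = 24.
Hasse bound: |24 − (19+1)| = |4| = 4 ≤ 2√19 ≈ 8.7178 ✓.


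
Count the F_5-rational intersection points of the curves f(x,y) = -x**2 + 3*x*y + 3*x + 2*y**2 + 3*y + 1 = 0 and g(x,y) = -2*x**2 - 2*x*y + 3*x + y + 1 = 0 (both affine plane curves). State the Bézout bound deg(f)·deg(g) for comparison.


Common zeros: {(0, 4), (4, 3)}; count = 2; Bézout bound = 4.

deg(f) = 2, deg(g) = 2, so Bézout bound = 4.
Scan x ∈ F_5. For each x, list the y ∈ F_5 with f(x, y) ≡ 0 and those with g(x, y) ≡ 0 (mod 5); the common zeros in that column are the intersection.
  x = 0: f ≡ 0 at y ∈ {2, 4}; g ≡ 0 at y ∈ {4}; common: {4}.
  x = 1: f ≡ 0 at y ∈ ∅; g ≡ 0 at y ∈ {2}; common: ∅.
  x = 2: f ≡ 0 at y ∈ ∅; g ≡ 0 at y ∈ {3}; common: ∅.
  x = 3: f ≡ 0 at y ∈ {1, 3}; g ≡ 0 at y ∈ ∅; common: ∅.
  x = 4: f ≡ 0 at y ∈ {2, 3}; g ≡ 0 at y ∈ {3}; common: {3}.
Collecting: common zeros = {(0, 4), (4, 3)}, so the count is 2.
Comparison with the Bézout bound: 2 ≤ 4 = deg(f)·deg(g), as expected for curves with no common component (the affine F_5-count falls short of the bound because intersections may lie at infinity, over extension fields, or carry multiplicity).


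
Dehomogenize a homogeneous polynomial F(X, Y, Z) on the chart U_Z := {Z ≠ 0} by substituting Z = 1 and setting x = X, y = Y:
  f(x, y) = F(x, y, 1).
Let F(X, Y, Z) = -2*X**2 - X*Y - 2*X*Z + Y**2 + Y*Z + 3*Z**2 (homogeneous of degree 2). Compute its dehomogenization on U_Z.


f(x, y) = -2*x**2 - x*y - 2*x + y**2 + y + 3

On U_Z we set Z = 1. Each monomial c·X^i·Y^j·Z^k in F becomes c·x^i·y^j·1^k = c·x^i·y^j.
Substituting Z = 1: F(X, Y, 1) = -2*x**2 - x*y - 2*x + y**2 + y + 3.
Note: deg(f) ≤ deg(F) = 2; strict inequality happens when F is divisible by Z (lost terms).


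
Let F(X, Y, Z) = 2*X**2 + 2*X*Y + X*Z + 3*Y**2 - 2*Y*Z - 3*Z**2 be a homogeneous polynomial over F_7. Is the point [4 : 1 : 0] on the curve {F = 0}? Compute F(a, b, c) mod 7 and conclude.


F(4,1,0) ≡ 1 (mod 7); P is NOT on the curve.

Evaluate F(4, 1, 0) term-by-term (mod 7).
  2*X**2 ↦ 2·16·1·1 = 32
  2*X*Y ↦ 2·4·1·1 = 8
  X*Z ↦ 1·4·1·0 = 0
  3*Y**2 ↦ 3·1·1·1 = 3
  -2*Y*Z ↦ -2·1·1·0 = 0
  -3*Z**2 ↦ -3·1·1·0 = 0
Sum: F(4, 1, 0) = (32) + (8) + (0) + (3) + (0) + (0) = 43.
Reducing mod 7: 43 ≡ 1 (mod 7).
Since F(a, b, c) ≡ 1 ≠ 0 (mod 7), P does NOT lie on the curve.


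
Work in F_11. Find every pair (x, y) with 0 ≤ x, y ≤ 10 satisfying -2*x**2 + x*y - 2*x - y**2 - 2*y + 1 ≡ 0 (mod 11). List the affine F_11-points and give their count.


Affine F_11-points: {(1, 5), (2, 0), (5, 6), (5, 8), (6, 5), (6, 10), (8, 0), (8, 6), (9, 8), (9, 10)}; count = 10.

For each of the 121 pairs (x, y) ∈ F_11², evaluate f(x, y) mod 11. Record the zeros.
  x = 0: [0↦1, 1↦9, 2↦4, 3↦8, 4↦10, 5↦10, 6↦8, 7↦4, 8↦9, 9↦1, 10↦2]  zeros at y ∈ ∅
  x = 1: [0↦8, 1↦6, 2↦2, 3↦7, 4↦10, 5↦0, 6↦10, 7↦7, 8↦2, 9↦6, 10↦8]  zeros at y ∈ {5}
  x = 2: [0↦0, 1↦10, 2↦7, 3↦2, 4↦6, 5↦8, 6↦8, 7↦6, 8↦2, 9↦7, 10↦10]  zeros at y ∈ {0}
  x = 3: [0↦10, 1↦10, 2↦8, 3↦4, 4↦9, 5↦1, 6↦2, 7↦1, 8↦9, 9↦4, 10↦8]  zeros at y ∈ ∅
  x = 4: [0↦5, 1↦6, 2↦5, 3↦2, 4↦8, 5↦1, 6↦3, 7↦3, 8↦1, 9↦8, 10↦2]  zeros at y ∈ ∅
  x = 5: [0↦7, 1↦9, 2↦9, 3↦7, 4↦3, 5↦8, 6↦0, 7↦1, 8↦0, 9↦8, 10↦3]  zeros at y ∈ {6, 8}
  x = 6: [0↦5, 1↦8, 2↦9, 3↦8, 4↦5, 5↦0, 6↦4, 7↦6, 8↦6, 9↦4, 10↦0]  zeros at y ∈ {5, 10}
  x = 7: [0↦10, 1↦3, 2↦5, 3↦5, 4↦3, 5↦10, 6↦4, 7↦7, 8↦8, 9↦7, 10↦4]  zeros at y ∈ ∅
  x = 8: [0↦0, 1↦5, 2↦8, 3↦9, 4↦8, 5↦5, 6↦0, 7↦4, 8↦6, 9↦6, 10↦4]  zeros at y ∈ {0, 6}
  x = 9: [0↦8, 1↦3, 2↦7, 3↦9, 4↦9, 5↦7, 6↦3, 7↦8, 8↦0, 9↦1, 10↦0]  zeros at y ∈ {8, 10}
  x = 10: [0↦1, 1↦8, 2↦2, 3↦5, 4↦6, 5↦5, 6↦2, 7↦8, 8↦1, 9↦3, 10↦3]  zeros at y ∈ ∅
Collecting zeros: affine points = {(1, 5), (2, 0), (5, 6), (5, 8), (6, 5), (6, 10), (8, 0), (8, 6), (9, 8), (9, 10)}.
Total count |C(F_11)_aff| = 10.
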